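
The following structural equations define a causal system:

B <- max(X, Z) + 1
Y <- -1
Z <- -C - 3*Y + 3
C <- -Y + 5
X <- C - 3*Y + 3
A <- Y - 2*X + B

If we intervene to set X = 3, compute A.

The intervention breaks the incoming arrows to X: X <- C - 3*Y + 3 no longer applies, and X = 3.
C = -Y + 5  [with Y=-1]  = 6
Z = -C - 3*Y + 3  [with C=6, Y=-1]  = 0
B = max(X, Z) + 1  [with X=3, Z=0]  = 4
A = Y - 2*X + B  [with Y=-1, X=3, B=4]  = -3

-3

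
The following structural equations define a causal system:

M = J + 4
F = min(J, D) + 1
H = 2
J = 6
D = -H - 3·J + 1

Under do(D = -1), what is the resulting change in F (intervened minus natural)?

18

do(D=-1) replaces the equation D = -H - 3·J + 1 with the constant D = -1.
F = min(J, D) + 1  [with J=6, D=-1]  = 0
Without intervention: D = -H - 3·J + 1  [with H=2, J=6]  = -19; F = min(J, D) + 1  [with J=6, D=-19]  = -18.
Change = 0 − (-18) = 18.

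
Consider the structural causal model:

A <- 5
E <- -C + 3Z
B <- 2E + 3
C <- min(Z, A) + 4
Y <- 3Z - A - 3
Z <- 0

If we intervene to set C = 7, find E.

-7

The intervention breaks the incoming arrows to C: C <- min(Z, A) + 4 no longer applies, and C = 7.
E = -C + 3Z  [with C=7, Z=0]  = -7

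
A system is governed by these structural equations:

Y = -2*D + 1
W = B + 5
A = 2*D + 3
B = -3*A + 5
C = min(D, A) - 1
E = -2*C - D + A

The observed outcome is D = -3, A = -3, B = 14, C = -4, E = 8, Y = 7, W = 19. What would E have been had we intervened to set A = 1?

12

do(A=1) replaces the equation A = 2*D + 3 with the constant A = 1.
C = min(D, A) - 1  [with D=-3, A=1]  = -4
E = -2*C - D + A  [with C=-4, D=-3, A=1]  = 12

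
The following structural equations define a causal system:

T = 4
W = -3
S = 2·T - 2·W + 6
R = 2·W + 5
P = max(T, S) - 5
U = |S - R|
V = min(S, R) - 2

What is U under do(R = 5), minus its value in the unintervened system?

Under do(R=5), the mechanism R = 2·W + 5 is discarded; R is fixed at 5.
S = 2·T - 2·W + 6  [with T=4, W=-3]  = 20
U = |S - R|  [with S=20, R=5]  = 15
Without intervention: S = 2·T - 2·W + 6  [with T=4, W=-3]  = 20; R = 2·W + 5  [with W=-3]  = -1; U = |S - R|  [with S=20, R=-1]  = 21.
Change = 15 − 21 = -6.

-6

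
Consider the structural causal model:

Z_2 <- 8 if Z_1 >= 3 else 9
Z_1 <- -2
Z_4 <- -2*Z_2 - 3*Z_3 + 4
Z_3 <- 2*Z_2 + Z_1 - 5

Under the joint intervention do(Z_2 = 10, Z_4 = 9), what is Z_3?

13

The joint intervention fixes Z_2 = 10, Z_4 = 9, removing each variable's own equation.
Z_3 = 2*Z_2 + Z_1 - 5  [with Z_2=10, Z_1=-2]  = 13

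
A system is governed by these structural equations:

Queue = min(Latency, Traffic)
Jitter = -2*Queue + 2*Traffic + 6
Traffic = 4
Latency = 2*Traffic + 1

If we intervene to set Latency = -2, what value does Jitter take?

18

Under do(Latency=-2), the mechanism Latency = 2*Traffic + 1 is discarded; Latency is fixed at -2.
Queue = min(Latency, Traffic)  [with Latency=-2, Traffic=4]  = -2
Jitter = -2*Queue + 2*Traffic + 6  [with Queue=-2, Traffic=4]  = 18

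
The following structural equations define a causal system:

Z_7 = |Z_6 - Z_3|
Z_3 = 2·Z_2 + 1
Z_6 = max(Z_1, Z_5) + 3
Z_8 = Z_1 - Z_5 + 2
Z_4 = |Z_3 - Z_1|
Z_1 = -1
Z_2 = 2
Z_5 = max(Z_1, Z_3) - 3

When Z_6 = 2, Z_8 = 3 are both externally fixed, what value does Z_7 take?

Under do(Z_6 = 2, Z_8 = 3), each intervened variable's structural equation is replaced by its fixed value.
Z_3 = 2·Z_2 + 1  [with Z_2=2]  = 5
Z_7 = |Z_6 - Z_3|  [with Z_6=2, Z_3=5]  = 3

3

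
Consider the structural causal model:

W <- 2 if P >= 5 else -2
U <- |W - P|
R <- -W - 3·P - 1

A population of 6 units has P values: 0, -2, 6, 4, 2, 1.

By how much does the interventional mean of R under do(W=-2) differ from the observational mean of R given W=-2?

The intervention sets W=-2 in all 6 units regardless of P. Recomputing R per unit gives 1, 7, -17, -11, -5, -2; average -4.5.
Conditioning on W=-2 selects the 5 unit(s) with P ∈ {0, -2, 4, 2, 1}. Their R values: 1, 7, -11, -5, -2. Mean = -2.
Difference = -4.5 − (-2) = -2.5.

-2.5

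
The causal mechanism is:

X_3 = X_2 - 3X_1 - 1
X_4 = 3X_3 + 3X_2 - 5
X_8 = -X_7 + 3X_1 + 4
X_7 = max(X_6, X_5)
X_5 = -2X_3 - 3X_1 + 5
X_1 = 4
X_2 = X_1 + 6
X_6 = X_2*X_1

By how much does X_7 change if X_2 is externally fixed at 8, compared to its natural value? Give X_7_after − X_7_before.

-8

Under do(X_2=8), the mechanism X_2 = X_1 + 6 is discarded; X_2 is fixed at 8.
X_3 = X_2 - 3X_1 - 1  [with X_2=8, X_1=4]  = -5
X_5 = -2X_3 - 3X_1 + 5  [with X_3=-5, X_1=4]  = 3
X_6 = X_2*X_1  [with X_2=8, X_1=4]  = 32
X_7 = max(X_6, X_5)  [with X_6=32, X_5=3]  = 32
Without intervention: X_2 = X_1 + 6  [with X_1=4]  = 10; X_3 = X_2 - 3X_1 - 1  [with X_2=10, X_1=4]  = -3; X_5 = -2X_3 - 3X_1 + 5  [with X_3=-3, X_1=4]  = -1; X_6 = X_2*X_1  [with X_2=10, X_1=4]  = 40; X_7 = max(X_6, X_5)  [with X_6=40, X_5=-1]  = 40.
Change = 32 − 40 = -8.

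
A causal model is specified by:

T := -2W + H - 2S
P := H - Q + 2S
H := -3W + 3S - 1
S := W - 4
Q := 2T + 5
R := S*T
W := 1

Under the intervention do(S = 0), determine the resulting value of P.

Under do(S=0), the mechanism S := W - 4 is discarded; S is fixed at 0.
H = -3W + 3S - 1  [with W=1, S=0]  = -4
T = -2W + H - 2S  [with W=1, H=-4, S=0]  = -6
Q = 2T + 5  [with T=-6]  = -7
P = H - Q + 2S  [with H=-4, Q=-7, S=0]  = 3

3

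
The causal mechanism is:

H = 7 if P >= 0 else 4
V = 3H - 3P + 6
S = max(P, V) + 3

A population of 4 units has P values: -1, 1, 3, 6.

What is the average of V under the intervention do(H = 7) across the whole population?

do(H=7) breaks H's dependence on P. With H=7 fixed, V across the units is 30, 24, 18, 9, mean 20.25.

20.25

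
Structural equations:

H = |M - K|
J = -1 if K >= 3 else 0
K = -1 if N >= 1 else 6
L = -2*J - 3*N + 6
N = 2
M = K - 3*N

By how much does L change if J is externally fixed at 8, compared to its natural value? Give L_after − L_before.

-16

The intervention breaks the incoming arrows to J: J = -1 if K >= 3 else 0 no longer applies, and J = 8.
L = -2*J - 3*N + 6  [with J=8, N=2]  = -16
Without intervention: K = -1 if N >= 1 else 6  [with N=2]  = -1; J = -1 if K >= 3 else 0  [with K=-1]  = 0; L = -2*J - 3*N + 6  [with J=0, N=2]  = 0.
Change = -16 − 0 = -16.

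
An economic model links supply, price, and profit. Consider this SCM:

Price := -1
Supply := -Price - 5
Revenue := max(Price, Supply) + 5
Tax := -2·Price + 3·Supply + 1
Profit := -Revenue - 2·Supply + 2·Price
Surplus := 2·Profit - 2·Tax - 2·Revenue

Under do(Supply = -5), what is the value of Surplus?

Under do(Supply=-5), the mechanism Supply := -Price - 5 is discarded; Supply is fixed at -5.
Revenue = max(Price, Supply) + 5  [with Price=-1, Supply=-5]  = 4
Tax = -2·Price + 3·Supply + 1  [with Price=-1, Supply=-5]  = -12
Profit = -Revenue - 2·Supply + 2·Price  [with Revenue=4, Supply=-5, Price=-1]  = 4
Surplus = 2·Profit - 2·Tax - 2·Revenue  [with Profit=4, Tax=-12, Revenue=4]  = 24

24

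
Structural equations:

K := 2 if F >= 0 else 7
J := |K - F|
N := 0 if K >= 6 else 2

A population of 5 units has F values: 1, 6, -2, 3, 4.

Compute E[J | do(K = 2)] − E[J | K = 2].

do(K=2) breaks K's dependence on F. With K=2 fixed, J across the units is 1, 4, 4, 1, 2, mean 2.4.
Observing K=2 restricts to units where K's equation naturally yields 2: F ∈ {1, 6, 3, 4}. In that subpopulation J = 1, 4, 1, 2, mean 2.
Difference = 2.4 − 2 = 0.4.

0.4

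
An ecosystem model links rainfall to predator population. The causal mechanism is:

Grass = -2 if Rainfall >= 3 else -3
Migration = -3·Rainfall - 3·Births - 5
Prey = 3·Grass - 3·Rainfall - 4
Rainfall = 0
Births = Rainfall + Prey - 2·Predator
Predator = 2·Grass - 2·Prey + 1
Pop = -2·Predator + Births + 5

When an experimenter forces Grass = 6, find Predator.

Under do(Grass=6), the mechanism Grass = -2 if Rainfall >= 3 else -3 is discarded; Grass is fixed at 6.
Prey = 3·Grass - 3·Rainfall - 4  [with Grass=6, Rainfall=0]  = 14
Predator = 2·Grass - 2·Prey + 1  [with Grass=6, Prey=14]  = -15

-15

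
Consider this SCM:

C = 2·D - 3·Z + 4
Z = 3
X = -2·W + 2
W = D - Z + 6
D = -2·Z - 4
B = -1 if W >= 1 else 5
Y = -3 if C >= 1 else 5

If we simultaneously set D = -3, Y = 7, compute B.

Setting D = -3, Y = 7 by intervention discards those variables' equations.
W = D - Z + 6  [with D=-3, Z=3]  = 0
B = -1 if W >= 1 else 5  [with W=0]  = 5

5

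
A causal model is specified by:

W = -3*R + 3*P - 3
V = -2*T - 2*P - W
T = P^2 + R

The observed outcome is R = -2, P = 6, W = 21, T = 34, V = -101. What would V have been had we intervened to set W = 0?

-80

do(W=0) replaces the equation W = -3*R + 3*P - 3 with the constant W = 0.
T = P^2 + R  [with P=6, R=-2]  = 34
V = -2*T - 2*P - W  [with T=34, P=6, W=0]  = -80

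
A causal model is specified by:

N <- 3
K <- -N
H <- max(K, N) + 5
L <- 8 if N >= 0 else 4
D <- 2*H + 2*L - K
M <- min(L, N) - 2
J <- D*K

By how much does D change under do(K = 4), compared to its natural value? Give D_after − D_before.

do(K=4) replaces the equation K <- -N with the constant K = 4.
H = max(K, N) + 5  [with K=4, N=3]  = 9
L = 8 if N >= 0 else 4  [with N=3]  = 8
D = 2*H + 2*L - K  [with H=9, L=8, K=4]  = 30
Without intervention: K = -N  [with N=3]  = -3; H = max(K, N) + 5  [with K=-3, N=3]  = 8; L = 8 if N >= 0 else 4  [with N=3]  = 8; D = 2*H + 2*L - K  [with H=8, L=8, K=-3]  = 35.
Change = 30 − 35 = -5.

-5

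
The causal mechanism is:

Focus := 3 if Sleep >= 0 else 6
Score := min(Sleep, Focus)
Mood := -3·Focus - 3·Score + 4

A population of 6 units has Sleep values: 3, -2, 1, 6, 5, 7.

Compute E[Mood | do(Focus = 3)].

Under do(Focus=3), Focus's equation is replaced by Focus=3 for every unit. Per-unit Mood: -14, 1, -8, -14, -14, -14. Mean = -10.5.

-10.5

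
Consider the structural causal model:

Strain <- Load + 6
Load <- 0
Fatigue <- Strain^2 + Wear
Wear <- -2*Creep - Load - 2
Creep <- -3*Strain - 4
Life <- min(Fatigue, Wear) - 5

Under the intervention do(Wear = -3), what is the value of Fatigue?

33

Intervening sets Wear = -3 and removes its equation (Wear <- -2*Creep - Load - 2).
Strain = Load + 6  [with Load=0]  = 6
Fatigue = Strain^2 + Wear  [with Strain=6, Wear=-3]  = 33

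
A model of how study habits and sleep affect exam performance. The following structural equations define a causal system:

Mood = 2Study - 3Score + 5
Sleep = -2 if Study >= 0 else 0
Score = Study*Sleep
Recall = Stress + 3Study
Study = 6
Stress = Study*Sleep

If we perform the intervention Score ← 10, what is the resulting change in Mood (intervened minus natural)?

-66

Intervening sets Score = 10 and removes its equation (Score = Study*Sleep).
Mood = 2Study - 3Score + 5  [with Study=6, Score=10]  = -13
Without intervention: Sleep = -2 if Study >= 0 else 0  [with Study=6]  = -2; Score = Study*Sleep  [with Study=6, Sleep=-2]  = -12; Mood = 2Study - 3Score + 5  [with Study=6, Score=-12]  = 53.
Change = -13 − 53 = -66.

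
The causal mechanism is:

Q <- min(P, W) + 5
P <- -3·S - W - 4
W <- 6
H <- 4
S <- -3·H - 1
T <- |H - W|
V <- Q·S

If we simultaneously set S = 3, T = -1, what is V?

-42

Under do(S = 3, T = -1), each intervened variable's structural equation is replaced by its fixed value.
P = -3·S - W - 4  [with S=3, W=6]  = -19
Q = min(P, W) + 5  [with P=-19, W=6]  = -14
V = Q·S  [with Q=-14, S=3]  = -42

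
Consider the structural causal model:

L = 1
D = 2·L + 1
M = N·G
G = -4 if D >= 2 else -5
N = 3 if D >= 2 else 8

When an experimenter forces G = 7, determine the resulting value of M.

21

do(G=7) replaces the equation G = -4 if D >= 2 else -5 with the constant G = 7.
D = 2·L + 1  [with L=1]  = 3
N = 3 if D >= 2 else 8  [with D=3]  = 3
M = N·G  [with N=3, G=7]  = 21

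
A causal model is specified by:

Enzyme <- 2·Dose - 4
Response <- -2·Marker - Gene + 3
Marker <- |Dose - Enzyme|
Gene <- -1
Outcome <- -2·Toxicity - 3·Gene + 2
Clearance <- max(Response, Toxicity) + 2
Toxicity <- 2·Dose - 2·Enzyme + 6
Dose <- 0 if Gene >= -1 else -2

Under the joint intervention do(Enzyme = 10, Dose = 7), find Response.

-2

Setting Enzyme = 10, Dose = 7 by intervention discards those variables' equations.
Marker = |Dose - Enzyme|  [with Dose=7, Enzyme=10]  = 3
Response = -2·Marker - Gene + 3  [with Marker=3, Gene=-1]  = -2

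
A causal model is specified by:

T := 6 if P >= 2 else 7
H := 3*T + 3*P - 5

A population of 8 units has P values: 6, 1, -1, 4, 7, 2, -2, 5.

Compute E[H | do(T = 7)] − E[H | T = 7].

10.25

The intervention sets T=7 in all 8 units regardless of P. Recomputing H per unit gives 34, 19, 13, 28, 37, 22, 10, 31; average 24.25.
Conditioning on T=7 selects the 3 unit(s) with P ∈ {1, -1, -2}. Their H values: 19, 13, 10. Mean = 14.
Difference = 24.25 − 14 = 10.25.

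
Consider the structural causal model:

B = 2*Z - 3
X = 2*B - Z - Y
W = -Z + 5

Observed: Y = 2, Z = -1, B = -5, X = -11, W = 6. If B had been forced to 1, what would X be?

The intervention breaks the incoming arrows to B: B = 2*Z - 3 no longer applies, and B = 1.
X = 2*B - Z - Y  [with B=1, Z=-1, Y=2]  = 1

1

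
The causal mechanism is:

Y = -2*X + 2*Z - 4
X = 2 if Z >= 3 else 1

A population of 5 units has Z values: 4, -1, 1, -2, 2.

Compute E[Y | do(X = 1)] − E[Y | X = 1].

1.6

Every unit gets X=1 under the intervention. Y values become 2, -8, -4, -10, -2; E[Y|do(X=1)] = -4.4.
Observing X=1 restricts to units where X's equation naturally yields 1: Z ∈ {-1, 1, -2, 2}. In that subpopulation Y = -8, -4, -10, -2, mean -6.
Difference = -4.4 − (-6) = 1.6.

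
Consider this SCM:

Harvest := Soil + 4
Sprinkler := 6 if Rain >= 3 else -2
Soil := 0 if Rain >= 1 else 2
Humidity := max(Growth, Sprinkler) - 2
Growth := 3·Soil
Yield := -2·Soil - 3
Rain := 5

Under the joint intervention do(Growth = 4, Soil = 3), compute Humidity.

The joint intervention fixes Growth = 4, Soil = 3, removing each variable's own equation.
Sprinkler = 6 if Rain >= 3 else -2  [with Rain=5]  = 6
Humidity = max(Growth, Sprinkler) - 2  [with Growth=4, Sprinkler=6]  = 4

4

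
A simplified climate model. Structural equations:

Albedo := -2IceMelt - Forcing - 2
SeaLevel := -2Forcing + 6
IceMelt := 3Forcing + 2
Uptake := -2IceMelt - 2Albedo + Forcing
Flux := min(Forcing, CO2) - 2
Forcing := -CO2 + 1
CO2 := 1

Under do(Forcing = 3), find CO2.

Under do(Forcing=3), the mechanism Forcing := -CO2 + 1 is discarded; Forcing is fixed at 3.
CO2 is not downstream of the intervention, so its value is determined by the original equations.

1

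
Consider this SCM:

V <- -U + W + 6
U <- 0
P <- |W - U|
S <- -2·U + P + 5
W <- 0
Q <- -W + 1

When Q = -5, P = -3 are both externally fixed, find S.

2

The joint intervention fixes Q = -5, P = -3, removing each variable's own equation.
S = -2·U + P + 5  [with U=0, P=-3]  = 2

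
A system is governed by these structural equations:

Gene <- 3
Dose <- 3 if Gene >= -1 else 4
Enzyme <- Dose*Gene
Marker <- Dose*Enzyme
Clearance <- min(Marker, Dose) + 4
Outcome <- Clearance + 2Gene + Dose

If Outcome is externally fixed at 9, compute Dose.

3

do(Outcome=9) replaces the equation Outcome <- Clearance + 2Gene + Dose with the constant Outcome = 9.
Dose is not downstream of the intervention, so its value is determined by the original equations.
Dose = 3 if Gene >= -1 else 4  [with Gene=3]  = 3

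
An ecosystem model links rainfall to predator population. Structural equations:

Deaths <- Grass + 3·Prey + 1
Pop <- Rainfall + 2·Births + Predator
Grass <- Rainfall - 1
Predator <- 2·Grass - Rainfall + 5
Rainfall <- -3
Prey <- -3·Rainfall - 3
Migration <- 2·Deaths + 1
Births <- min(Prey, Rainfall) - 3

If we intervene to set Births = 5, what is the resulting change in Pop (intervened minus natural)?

22

do(Births=5) replaces the equation Births <- min(Prey, Rainfall) - 3 with the constant Births = 5.
Grass = Rainfall - 1  [with Rainfall=-3]  = -4
Predator = 2·Grass - Rainfall + 5  [with Grass=-4, Rainfall=-3]  = 0
Pop = Rainfall + 2·Births + Predator  [with Rainfall=-3, Births=5, Predator=0]  = 7
Without intervention: Grass = Rainfall - 1  [with Rainfall=-3]  = -4; Prey = -3·Rainfall - 3  [with Rainfall=-3]  = 6; Predator = 2·Grass - Rainfall + 5  [with Grass=-4, Rainfall=-3]  = 0; Births = min(Prey, Rainfall) - 3  [with Prey=6, Rainfall=-3]  = -6; Pop = Rainfall + 2·Births + Predator  [with Rainfall=-3, Births=-6, Predator=0]  = -15.
Change = 7 − (-15) = 22.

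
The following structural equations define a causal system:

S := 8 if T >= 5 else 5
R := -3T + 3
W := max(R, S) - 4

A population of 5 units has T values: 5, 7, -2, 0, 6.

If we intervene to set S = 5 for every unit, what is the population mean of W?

Under do(S=5), S's equation is replaced by S=5 for every unit. Per-unit W: 1, 1, 5, 1, 1. Mean = 1.8.

1.8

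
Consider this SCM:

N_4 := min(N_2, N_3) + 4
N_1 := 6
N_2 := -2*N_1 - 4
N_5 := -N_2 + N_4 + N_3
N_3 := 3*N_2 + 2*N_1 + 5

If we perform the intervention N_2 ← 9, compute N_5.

48

do(N_2=9) replaces the equation N_2 := -2*N_1 - 4 with the constant N_2 = 9.
N_3 = 3*N_2 + 2*N_1 + 5  [with N_2=9, N_1=6]  = 44
N_4 = min(N_2, N_3) + 4  [with N_2=9, N_3=44]  = 13
N_5 = -N_2 + N_4 + N_3  [with N_2=9, N_4=13, N_3=44]  = 48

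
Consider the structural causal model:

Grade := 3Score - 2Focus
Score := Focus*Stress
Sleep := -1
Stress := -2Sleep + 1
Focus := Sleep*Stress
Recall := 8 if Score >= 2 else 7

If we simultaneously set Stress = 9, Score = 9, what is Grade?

45

The joint intervention fixes Stress = 9, Score = 9, removing each variable's own equation.
Focus = Sleep*Stress  [with Sleep=-1, Stress=9]  = -9
Grade = 3Score - 2Focus  [with Score=9, Focus=-9]  = 45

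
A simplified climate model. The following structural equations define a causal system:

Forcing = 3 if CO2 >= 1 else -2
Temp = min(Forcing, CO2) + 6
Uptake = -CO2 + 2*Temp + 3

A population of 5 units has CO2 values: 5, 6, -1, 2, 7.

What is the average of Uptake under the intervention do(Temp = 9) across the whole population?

The intervention sets Temp=9 in all 5 units regardless of CO2. Recomputing Uptake per unit gives 16, 15, 22, 19, 14; average 17.2.

17.2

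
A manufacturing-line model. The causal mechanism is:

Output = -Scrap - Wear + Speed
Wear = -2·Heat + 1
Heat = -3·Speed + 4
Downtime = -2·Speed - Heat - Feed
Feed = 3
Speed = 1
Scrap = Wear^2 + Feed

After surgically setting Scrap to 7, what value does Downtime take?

-6

Under do(Scrap=7), the mechanism Scrap = Wear^2 + Feed is discarded; Scrap is fixed at 7.
Since Downtime is not a descendant of the intervened variable, it is unaffected.
Heat = -3·Speed + 4  [with Speed=1]  = 1
Downtime = -2·Speed - Heat - Feed  [with Speed=1, Heat=1, Feed=3]  = -6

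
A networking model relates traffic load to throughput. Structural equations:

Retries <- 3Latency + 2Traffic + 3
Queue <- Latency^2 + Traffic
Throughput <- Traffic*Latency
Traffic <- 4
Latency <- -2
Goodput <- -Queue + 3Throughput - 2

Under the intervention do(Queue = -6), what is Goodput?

-20

The intervention breaks the incoming arrows to Queue: Queue <- Latency^2 + Traffic no longer applies, and Queue = -6.
Throughput = Traffic*Latency  [with Traffic=4, Latency=-2]  = -8
Goodput = -Queue + 3Throughput - 2  [with Queue=-6, Throughput=-8]  = -20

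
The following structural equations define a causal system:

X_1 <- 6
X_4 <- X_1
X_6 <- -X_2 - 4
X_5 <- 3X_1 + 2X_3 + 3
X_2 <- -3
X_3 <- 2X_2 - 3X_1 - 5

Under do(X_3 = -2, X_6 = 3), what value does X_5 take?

The joint intervention fixes X_3 = -2, X_6 = 3, removing each variable's own equation.
X_5 = 3X_1 + 2X_3 + 3  [with X_1=6, X_3=-2]  = 17

17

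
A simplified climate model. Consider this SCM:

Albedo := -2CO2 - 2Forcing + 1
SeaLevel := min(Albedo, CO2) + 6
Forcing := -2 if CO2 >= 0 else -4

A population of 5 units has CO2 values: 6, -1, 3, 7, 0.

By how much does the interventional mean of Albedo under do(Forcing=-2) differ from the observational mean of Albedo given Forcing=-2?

2

Every unit gets Forcing=-2 under the intervention. Albedo values become -7, 7, -1, -9, 5; E[Albedo|do(Forcing=-2)] = -1.
Observing Forcing=-2 restricts to units where Forcing's equation naturally yields -2: CO2 ∈ {6, 3, 7, 0}. In that subpopulation Albedo = -7, -1, -9, 5, mean -3.
Difference = -1 − (-3) = 2.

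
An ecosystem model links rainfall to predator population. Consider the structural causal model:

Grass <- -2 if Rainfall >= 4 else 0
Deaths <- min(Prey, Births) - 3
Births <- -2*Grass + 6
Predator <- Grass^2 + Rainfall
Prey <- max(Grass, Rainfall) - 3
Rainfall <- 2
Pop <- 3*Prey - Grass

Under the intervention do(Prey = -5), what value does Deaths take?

-8

The intervention breaks the incoming arrows to Prey: Prey <- max(Grass, Rainfall) - 3 no longer applies, and Prey = -5.
Grass = -2 if Rainfall >= 4 else 0  [with Rainfall=2]  = 0
Births = -2*Grass + 6  [with Grass=0]  = 6
Deaths = min(Prey, Births) - 3  [with Prey=-5, Births=6]  = -8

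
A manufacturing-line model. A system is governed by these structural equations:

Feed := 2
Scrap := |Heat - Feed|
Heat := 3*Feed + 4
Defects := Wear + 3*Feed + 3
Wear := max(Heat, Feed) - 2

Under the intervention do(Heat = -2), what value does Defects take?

Under do(Heat=-2), the mechanism Heat := 3*Feed + 4 is discarded; Heat is fixed at -2.
Wear = max(Heat, Feed) - 2  [with Heat=-2, Feed=2]  = 0
Defects = Wear + 3*Feed + 3  [with Wear=0, Feed=2]  = 9

9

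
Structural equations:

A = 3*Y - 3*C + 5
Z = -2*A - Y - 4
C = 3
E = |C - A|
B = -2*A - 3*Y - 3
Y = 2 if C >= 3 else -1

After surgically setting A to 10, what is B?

-29

do(A=10) replaces the equation A = 3*Y - 3*C + 5 with the constant A = 10.
Y = 2 if C >= 3 else -1  [with C=3]  = 2
B = -2*A - 3*Y - 3  [with A=10, Y=2]  = -29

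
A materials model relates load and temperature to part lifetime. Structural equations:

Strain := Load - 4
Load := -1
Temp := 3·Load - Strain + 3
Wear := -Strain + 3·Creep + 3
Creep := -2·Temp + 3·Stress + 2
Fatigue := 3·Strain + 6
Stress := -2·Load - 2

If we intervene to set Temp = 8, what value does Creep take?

-14

Intervening sets Temp = 8 and removes its equation (Temp := 3·Load - Strain + 3).
Stress = -2·Load - 2  [with Load=-1]  = 0
Creep = -2·Temp + 3·Stress + 2  [with Temp=8, Stress=0]  = -14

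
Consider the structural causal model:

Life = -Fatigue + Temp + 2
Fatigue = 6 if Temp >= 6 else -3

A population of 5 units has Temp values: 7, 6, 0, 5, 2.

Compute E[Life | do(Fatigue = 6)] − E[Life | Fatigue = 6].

Under do(Fatigue=6), Fatigue's equation is replaced by Fatigue=6 for every unit. Per-unit Life: 3, 2, -4, 1, -2. Mean = 0.
Conditioning on Fatigue=6 selects the 2 unit(s) with Temp ∈ {7, 6}. Their Life values: 3, 2. Mean = 2.5.
Difference = 0 − 2.5 = -2.5.

-2.5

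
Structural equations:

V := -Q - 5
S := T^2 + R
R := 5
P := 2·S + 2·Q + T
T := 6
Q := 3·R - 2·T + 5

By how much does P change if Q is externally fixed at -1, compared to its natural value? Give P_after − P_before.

do(Q=-1) replaces the equation Q := 3·R - 2·T + 5 with the constant Q = -1.
S = T^2 + R  [with T=6, R=5]  = 41
P = 2·S + 2·Q + T  [with S=41, Q=-1, T=6]  = 86
Without intervention: Q = 3·R - 2·T + 5  [with R=5, T=6]  = 8; S = T^2 + R  [with T=6, R=5]  = 41; P = 2·S + 2·Q + T  [with S=41, Q=8, T=6]  = 104.
Change = 86 − 104 = -18.

-18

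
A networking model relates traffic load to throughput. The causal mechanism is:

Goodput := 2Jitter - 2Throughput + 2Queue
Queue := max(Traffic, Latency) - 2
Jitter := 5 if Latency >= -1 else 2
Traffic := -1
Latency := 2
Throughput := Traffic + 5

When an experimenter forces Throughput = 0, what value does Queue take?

0

do(Throughput=0) replaces the equation Throughput := Traffic + 5 with the constant Throughput = 0.
Queue is not downstream of the intervention, so its value is determined by the original equations.
Queue = max(Traffic, Latency) - 2  [with Traffic=-1, Latency=2]  = 0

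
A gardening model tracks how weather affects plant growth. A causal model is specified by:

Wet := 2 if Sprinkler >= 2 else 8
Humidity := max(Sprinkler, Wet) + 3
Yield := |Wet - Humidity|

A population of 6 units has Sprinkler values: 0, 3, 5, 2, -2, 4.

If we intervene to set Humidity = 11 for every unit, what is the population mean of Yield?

7

Every unit gets Humidity=11 under the intervention. Yield values become 3, 9, 9, 9, 3, 9; E[Yield|do(Humidity=11)] = 7.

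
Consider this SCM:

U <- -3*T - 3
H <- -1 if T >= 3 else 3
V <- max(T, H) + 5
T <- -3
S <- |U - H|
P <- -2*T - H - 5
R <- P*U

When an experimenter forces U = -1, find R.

2

Under do(U=-1), the mechanism U <- -3*T - 3 is discarded; U is fixed at -1.
H = -1 if T >= 3 else 3  [with T=-3]  = 3
P = -2*T - H - 5  [with T=-3, H=3]  = -2
R = P*U  [with P=-2, U=-1]  = 2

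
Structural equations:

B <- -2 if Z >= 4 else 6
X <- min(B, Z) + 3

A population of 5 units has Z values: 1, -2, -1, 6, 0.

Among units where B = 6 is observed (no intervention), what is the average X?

2.5

E[X|B=6] averages over only the 4 units with B=6 (Z = 1, -2, -1, 0): X = 4, 1, 2, 3, mean 2.5.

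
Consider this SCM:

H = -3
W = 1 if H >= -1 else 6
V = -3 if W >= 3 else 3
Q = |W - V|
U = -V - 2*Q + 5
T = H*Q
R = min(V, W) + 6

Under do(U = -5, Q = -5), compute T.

15

Setting U = -5, Q = -5 by intervention discards those variables' equations.
T = H*Q  [with H=-3, Q=-5]  = 15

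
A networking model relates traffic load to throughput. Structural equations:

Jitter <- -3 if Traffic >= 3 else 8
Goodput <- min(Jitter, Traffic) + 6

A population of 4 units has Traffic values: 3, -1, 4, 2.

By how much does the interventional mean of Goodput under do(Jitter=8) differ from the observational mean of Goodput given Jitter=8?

1.5

Every unit gets Jitter=8 under the intervention. Goodput values become 9, 5, 10, 8; E[Goodput|do(Jitter=8)] = 8.
Observing Jitter=8 restricts to units where Jitter's equation naturally yields 8: Traffic ∈ {-1, 2}. In that subpopulation Goodput = 5, 8, mean 6.5.
Difference = 8 − 6.5 = 1.5.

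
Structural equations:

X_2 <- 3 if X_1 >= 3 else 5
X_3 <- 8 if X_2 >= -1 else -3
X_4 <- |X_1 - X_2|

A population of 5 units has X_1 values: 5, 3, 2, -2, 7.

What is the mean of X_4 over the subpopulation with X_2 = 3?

2

Observing X_2=3 restricts to units where X_2's equation naturally yields 3: X_1 ∈ {5, 3, 7}. In that subpopulation X_4 = 2, 0, 4, mean 2.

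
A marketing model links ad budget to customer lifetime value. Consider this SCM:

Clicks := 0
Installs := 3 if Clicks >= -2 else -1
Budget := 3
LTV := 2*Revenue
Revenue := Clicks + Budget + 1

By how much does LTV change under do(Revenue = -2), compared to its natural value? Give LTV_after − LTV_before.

Intervening sets Revenue = -2 and removes its equation (Revenue := Clicks + Budget + 1).
LTV = 2*Revenue  [with Revenue=-2]  = -4
Without intervention: Revenue = Clicks + Budget + 1  [with Clicks=0, Budget=3]  = 4; LTV = 2*Revenue  [with Revenue=4]  = 8.
Change = -4 − 8 = -12.

-12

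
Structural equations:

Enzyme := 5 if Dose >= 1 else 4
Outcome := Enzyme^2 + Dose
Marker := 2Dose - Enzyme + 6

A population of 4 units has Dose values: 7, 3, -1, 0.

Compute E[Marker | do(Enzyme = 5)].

5.5

Every unit gets Enzyme=5 under the intervention. Marker values become 15, 7, -1, 1; E[Marker|do(Enzyme=5)] = 5.5.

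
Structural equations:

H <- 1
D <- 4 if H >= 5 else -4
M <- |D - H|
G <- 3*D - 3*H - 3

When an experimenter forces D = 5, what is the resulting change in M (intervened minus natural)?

-1

The intervention breaks the incoming arrows to D: D <- 4 if H >= 5 else -4 no longer applies, and D = 5.
M = |D - H|  [with D=5, H=1]  = 4
Without intervention: D = 4 if H >= 5 else -4  [with H=1]  = -4; M = |D - H|  [with D=-4, H=1]  = 5.
Change = 4 − 5 = -1.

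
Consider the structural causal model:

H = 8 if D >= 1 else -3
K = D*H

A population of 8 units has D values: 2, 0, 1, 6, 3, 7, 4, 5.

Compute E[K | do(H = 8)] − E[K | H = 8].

Every unit gets H=8 under the intervention. K values become 16, 0, 8, 48, 24, 56, 32, 40; E[K|do(H=8)] = 28.
Observing H=8 restricts to units where H's equation naturally yields 8: D ∈ {2, 1, 6, 3, 7, 4, 5}. In that subpopulation K = 16, 8, 48, 24, 56, 32, 40, mean 32.
Difference = 28 − 32 = -4.

-4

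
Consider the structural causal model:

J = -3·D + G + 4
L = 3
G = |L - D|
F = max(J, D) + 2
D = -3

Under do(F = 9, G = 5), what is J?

18

Under do(F = 9, G = 5), each intervened variable's structural equation is replaced by its fixed value.
J = -3·D + G + 4  [with D=-3, G=5]  = 18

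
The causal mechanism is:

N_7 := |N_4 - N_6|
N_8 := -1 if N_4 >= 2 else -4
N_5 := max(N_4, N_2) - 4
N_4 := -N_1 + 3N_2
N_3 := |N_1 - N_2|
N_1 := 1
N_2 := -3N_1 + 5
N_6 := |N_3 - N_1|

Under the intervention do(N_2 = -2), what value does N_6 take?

Under do(N_2=-2), the mechanism N_2 := -3N_1 + 5 is discarded; N_2 is fixed at -2.
N_3 = |N_1 - N_2|  [with N_1=1, N_2=-2]  = 3
N_6 = |N_3 - N_1|  [with N_3=3, N_1=1]  = 2

2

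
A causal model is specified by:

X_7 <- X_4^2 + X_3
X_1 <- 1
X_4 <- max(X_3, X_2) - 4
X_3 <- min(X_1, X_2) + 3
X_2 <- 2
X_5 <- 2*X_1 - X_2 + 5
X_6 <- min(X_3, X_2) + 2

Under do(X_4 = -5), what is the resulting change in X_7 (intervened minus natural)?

The intervention breaks the incoming arrows to X_4: X_4 <- max(X_3, X_2) - 4 no longer applies, and X_4 = -5.
X_3 = min(X_1, X_2) + 3  [with X_1=1, X_2=2]  = 4
X_7 = X_4^2 + X_3  [with X_4=-5, X_3=4]  = 29
Without intervention: X_3 = min(X_1, X_2) + 3  [with X_1=1, X_2=2]  = 4; X_4 = max(X_3, X_2) - 4  [with X_3=4, X_2=2]  = 0; X_7 = X_4^2 + X_3  [with X_4=0, X_3=4]  = 4.
Change = 29 − 4 = 25.

25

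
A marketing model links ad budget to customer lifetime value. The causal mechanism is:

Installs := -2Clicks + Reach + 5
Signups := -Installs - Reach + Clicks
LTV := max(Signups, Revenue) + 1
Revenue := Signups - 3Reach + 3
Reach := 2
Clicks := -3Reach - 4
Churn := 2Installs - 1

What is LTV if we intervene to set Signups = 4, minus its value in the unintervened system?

The intervention breaks the incoming arrows to Signups: Signups := -Installs - Reach + Clicks no longer applies, and Signups = 4.
Revenue = Signups - 3Reach + 3  [with Signups=4, Reach=2]  = 1
LTV = max(Signups, Revenue) + 1  [with Signups=4, Revenue=1]  = 5
Without intervention: Clicks = -3Reach - 4  [with Reach=2]  = -10; Installs = -2Clicks + Reach + 5  [with Clicks=-10, Reach=2]  = 27; Signups = -Installs - Reach + Clicks  [with Installs=27, Reach=2, Clicks=-10]  = -39; Revenue = Signups - 3Reach + 3  [with Signups=-39, Reach=2]  = -42; LTV = max(Signups, Revenue) + 1  [with Signups=-39, Revenue=-42]  = -38.
Change = 5 − (-38) = 43.

43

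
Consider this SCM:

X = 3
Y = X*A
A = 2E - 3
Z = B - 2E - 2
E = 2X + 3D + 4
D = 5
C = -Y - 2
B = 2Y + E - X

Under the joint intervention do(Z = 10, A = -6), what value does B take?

-14

Setting Z = 10, A = -6 by intervention discards those variables' equations.
E = 2X + 3D + 4  [with X=3, D=5]  = 25
Y = X*A  [with X=3, A=-6]  = -18
B = 2Y + E - X  [with Y=-18, E=25, X=3]  = -14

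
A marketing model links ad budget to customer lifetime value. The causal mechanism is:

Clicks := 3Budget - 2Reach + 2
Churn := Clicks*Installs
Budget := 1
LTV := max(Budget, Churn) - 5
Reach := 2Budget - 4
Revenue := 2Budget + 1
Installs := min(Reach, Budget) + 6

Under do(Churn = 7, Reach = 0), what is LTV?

2

Setting Churn = 7, Reach = 0 by intervention discards those variables' equations.
LTV = max(Budget, Churn) - 5  [with Budget=1, Churn=7]  = 2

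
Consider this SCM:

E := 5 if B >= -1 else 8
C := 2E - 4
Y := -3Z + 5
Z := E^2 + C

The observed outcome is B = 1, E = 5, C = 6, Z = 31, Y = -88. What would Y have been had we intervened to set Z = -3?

14

Intervening sets Z = -3 and removes its equation (Z := E^2 + C).
Y = -3Z + 5  [with Z=-3]  = 14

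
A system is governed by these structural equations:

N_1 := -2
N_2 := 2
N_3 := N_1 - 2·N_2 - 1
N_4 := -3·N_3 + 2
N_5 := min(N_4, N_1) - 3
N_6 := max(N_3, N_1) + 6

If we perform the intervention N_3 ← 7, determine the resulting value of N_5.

-22

do(N_3=7) replaces the equation N_3 := N_1 - 2·N_2 - 1 with the constant N_3 = 7.
N_4 = -3·N_3 + 2  [with N_3=7]  = -19
N_5 = min(N_4, N_1) - 3  [with N_4=-19, N_1=-2]  = -22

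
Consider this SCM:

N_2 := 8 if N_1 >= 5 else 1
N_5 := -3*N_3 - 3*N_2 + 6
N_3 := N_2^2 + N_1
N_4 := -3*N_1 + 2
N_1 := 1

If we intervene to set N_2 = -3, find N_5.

-15

do(N_2=-3) replaces the equation N_2 := 8 if N_1 >= 5 else 1 with the constant N_2 = -3.
N_3 = N_2^2 + N_1  [with N_2=-3, N_1=1]  = 10
N_5 = -3*N_3 - 3*N_2 + 6  [with N_3=10, N_2=-3]  = -15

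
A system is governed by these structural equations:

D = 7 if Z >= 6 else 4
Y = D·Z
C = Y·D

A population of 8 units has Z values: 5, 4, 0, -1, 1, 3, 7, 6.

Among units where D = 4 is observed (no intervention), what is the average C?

32

E[C|D=4] averages over only the 6 units with D=4 (Z = 5, 4, 0, -1, 1, 3): C = 80, 64, 0, -16, 16, 48, mean 32.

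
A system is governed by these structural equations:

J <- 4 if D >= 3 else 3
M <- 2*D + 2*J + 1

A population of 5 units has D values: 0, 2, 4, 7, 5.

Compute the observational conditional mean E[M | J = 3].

E[M|J=3] averages over only the 2 units with J=3 (D = 0, 2): M = 7, 11, mean 9.

9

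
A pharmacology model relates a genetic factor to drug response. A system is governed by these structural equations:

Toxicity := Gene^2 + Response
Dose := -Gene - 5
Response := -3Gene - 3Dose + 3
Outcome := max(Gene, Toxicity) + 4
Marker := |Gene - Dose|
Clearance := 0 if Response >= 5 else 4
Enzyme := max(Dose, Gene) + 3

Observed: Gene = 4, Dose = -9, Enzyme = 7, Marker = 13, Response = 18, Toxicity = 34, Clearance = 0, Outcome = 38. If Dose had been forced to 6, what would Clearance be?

4

Under do(Dose=6), the mechanism Dose := -Gene - 5 is discarded; Dose is fixed at 6.
Response = -3Gene - 3Dose + 3  [with Gene=4, Dose=6]  = -27
Clearance = 0 if Response >= 5 else 4  [with Response=-27]  = 4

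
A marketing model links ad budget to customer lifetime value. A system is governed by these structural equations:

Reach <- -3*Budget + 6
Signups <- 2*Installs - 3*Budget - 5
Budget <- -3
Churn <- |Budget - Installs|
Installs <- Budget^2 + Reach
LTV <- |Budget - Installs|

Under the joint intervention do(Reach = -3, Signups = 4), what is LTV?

9

The joint intervention fixes Reach = -3, Signups = 4, removing each variable's own equation.
Installs = Budget^2 + Reach  [with Budget=-3, Reach=-3]  = 6
LTV = |Budget - Installs|  [with Budget=-3, Installs=6]  = 9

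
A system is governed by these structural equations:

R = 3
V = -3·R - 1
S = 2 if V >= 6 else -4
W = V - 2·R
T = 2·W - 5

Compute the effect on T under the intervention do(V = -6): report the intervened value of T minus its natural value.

8

do(V=-6) replaces the equation V = -3·R - 1 with the constant V = -6.
W = V - 2·R  [with V=-6, R=3]  = -12
T = 2·W - 5  [with W=-12]  = -29
Without intervention: V = -3·R - 1  [with R=3]  = -10; W = V - 2·R  [with V=-10, R=3]  = -16; T = 2·W - 5  [with W=-16]  = -37.
Change = -29 − (-37) = 8.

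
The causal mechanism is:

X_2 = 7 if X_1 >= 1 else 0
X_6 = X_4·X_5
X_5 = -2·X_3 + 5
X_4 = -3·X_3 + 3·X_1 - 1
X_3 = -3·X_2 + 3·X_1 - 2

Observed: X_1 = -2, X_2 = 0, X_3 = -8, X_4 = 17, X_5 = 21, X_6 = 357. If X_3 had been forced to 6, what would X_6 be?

The intervention breaks the incoming arrows to X_3: X_3 = -3·X_2 + 3·X_1 - 2 no longer applies, and X_3 = 6.
X_4 = -3·X_3 + 3·X_1 - 1  [with X_3=6, X_1=-2]  = -25
X_5 = -2·X_3 + 5  [with X_3=6]  = -7
X_6 = X_4·X_5  [with X_4=-25, X_5=-7]  = 175

175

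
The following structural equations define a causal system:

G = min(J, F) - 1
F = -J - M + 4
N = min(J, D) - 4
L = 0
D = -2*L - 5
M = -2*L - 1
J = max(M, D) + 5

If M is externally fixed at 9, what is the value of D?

-5

The intervention breaks the incoming arrows to M: M = -2*L - 1 no longer applies, and M = 9.
Since D is not a descendant of the intervened variable, it is unaffected.
D = -2*L - 5  [with L=0]  = -5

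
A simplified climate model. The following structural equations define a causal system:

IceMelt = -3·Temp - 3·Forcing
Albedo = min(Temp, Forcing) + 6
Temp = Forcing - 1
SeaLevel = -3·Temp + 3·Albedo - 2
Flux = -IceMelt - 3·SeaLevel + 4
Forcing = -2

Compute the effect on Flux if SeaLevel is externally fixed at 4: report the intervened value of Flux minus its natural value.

The intervention breaks the incoming arrows to SeaLevel: SeaLevel = -3·Temp + 3·Albedo - 2 no longer applies, and SeaLevel = 4.
Temp = Forcing - 1  [with Forcing=-2]  = -3
IceMelt = -3·Temp - 3·Forcing  [with Temp=-3, Forcing=-2]  = 15
Flux = -IceMelt - 3·SeaLevel + 4  [with IceMelt=15, SeaLevel=4]  = -23
Without intervention: Temp = Forcing - 1  [with Forcing=-2]  = -3; IceMelt = -3·Temp - 3·Forcing  [with Temp=-3, Forcing=-2]  = 15; Albedo = min(Temp, Forcing) + 6  [with Temp=-3, Forcing=-2]  = 3; SeaLevel = -3·Temp + 3·Albedo - 2  [with Temp=-3, Albedo=3]  = 16; Flux = -IceMelt - 3·SeaLevel + 4  [with IceMelt=15, SeaLevel=16]  = -59.
Change = -23 − (-59) = 36.

36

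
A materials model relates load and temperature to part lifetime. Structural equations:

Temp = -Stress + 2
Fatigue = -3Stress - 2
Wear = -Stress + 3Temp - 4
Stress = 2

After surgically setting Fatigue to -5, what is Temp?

The intervention breaks the incoming arrows to Fatigue: Fatigue = -3Stress - 2 no longer applies, and Fatigue = -5.
Since Temp is not a descendant of the intervened variable, it is unaffected.
Temp = -Stress + 2  [with Stress=2]  = 0

0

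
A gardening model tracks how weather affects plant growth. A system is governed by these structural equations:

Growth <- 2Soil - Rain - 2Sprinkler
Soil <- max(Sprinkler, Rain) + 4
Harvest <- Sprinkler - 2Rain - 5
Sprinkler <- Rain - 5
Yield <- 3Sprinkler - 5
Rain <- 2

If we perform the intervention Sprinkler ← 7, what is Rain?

Under do(Sprinkler=7), the mechanism Sprinkler <- Rain - 5 is discarded; Sprinkler is fixed at 7.
Rain is not downstream of the intervention, so its value is determined by the original equations.

2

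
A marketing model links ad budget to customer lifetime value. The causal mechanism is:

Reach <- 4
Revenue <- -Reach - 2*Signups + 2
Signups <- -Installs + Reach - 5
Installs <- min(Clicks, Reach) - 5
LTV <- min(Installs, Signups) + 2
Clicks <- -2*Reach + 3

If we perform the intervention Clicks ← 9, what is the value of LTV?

1

Under do(Clicks=9), the mechanism Clicks <- -2*Reach + 3 is discarded; Clicks is fixed at 9.
Installs = min(Clicks, Reach) - 5  [with Clicks=9, Reach=4]  = -1
Signups = -Installs + Reach - 5  [with Installs=-1, Reach=4]  = 0
LTV = min(Installs, Signups) + 2  [with Installs=-1, Signups=0]  = 1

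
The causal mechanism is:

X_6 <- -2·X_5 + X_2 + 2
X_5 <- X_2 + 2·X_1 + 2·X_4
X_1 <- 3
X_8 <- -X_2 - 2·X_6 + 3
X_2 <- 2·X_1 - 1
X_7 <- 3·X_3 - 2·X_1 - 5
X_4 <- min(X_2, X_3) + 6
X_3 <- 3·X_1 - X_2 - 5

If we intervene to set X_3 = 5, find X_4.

The intervention breaks the incoming arrows to X_3: X_3 <- 3·X_1 - X_2 - 5 no longer applies, and X_3 = 5.
X_2 = 2·X_1 - 1  [with X_1=3]  = 5
X_4 = min(X_2, X_3) + 6  [with X_2=5, X_3=5]  = 11

11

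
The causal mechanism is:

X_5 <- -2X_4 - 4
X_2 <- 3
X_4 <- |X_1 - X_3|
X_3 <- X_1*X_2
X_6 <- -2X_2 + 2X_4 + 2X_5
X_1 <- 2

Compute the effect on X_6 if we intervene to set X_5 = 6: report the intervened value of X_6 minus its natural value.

The intervention breaks the incoming arrows to X_5: X_5 <- -2X_4 - 4 no longer applies, and X_5 = 6.
X_3 = X_1*X_2  [with X_1=2, X_2=3]  = 6
X_4 = |X_1 - X_3|  [with X_1=2, X_3=6]  = 4
X_6 = -2X_2 + 2X_4 + 2X_5  [with X_2=3, X_4=4, X_5=6]  = 14
Without intervention: X_3 = X_1*X_2  [with X_1=2, X_2=3]  = 6; X_4 = |X_1 - X_3|  [with X_1=2, X_3=6]  = 4; X_5 = -2X_4 - 4  [with X_4=4]  = -12; X_6 = -2X_2 + 2X_4 + 2X_5  [with X_2=3, X_4=4, X_5=-12]  = -22.
Change = 14 − (-22) = 36.

36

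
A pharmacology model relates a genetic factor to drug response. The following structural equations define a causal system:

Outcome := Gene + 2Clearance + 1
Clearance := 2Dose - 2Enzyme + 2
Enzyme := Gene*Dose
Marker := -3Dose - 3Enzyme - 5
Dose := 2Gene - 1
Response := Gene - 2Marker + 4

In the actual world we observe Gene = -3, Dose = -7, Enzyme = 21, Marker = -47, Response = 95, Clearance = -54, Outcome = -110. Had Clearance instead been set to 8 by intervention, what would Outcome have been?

Intervening sets Clearance = 8 and removes its equation (Clearance := 2Dose - 2Enzyme + 2).
Outcome = Gene + 2Clearance + 1  [with Gene=-3, Clearance=8]  = 14

14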